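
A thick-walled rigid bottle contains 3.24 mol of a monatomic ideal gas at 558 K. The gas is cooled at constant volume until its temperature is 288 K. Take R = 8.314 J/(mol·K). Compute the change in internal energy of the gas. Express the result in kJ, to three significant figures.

Constant volume ⇒ W = 0, so Q = ΔU = nCᵥΔT with Cᵥ = 3R/2 = 12.47 J/(mol·K).
ΔU = (3.24)(12.47)(288 − 558) = -10910 J.

ΔU ≈ -10.9 kJ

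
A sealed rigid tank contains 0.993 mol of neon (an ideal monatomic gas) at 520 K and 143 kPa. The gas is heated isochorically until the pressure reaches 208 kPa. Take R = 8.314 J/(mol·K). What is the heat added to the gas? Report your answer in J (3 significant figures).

Q ≈ 2930 J

Constant volume ⇒ W = 0, so Q = ΔU = nCᵥΔT with Cᵥ = 3R/2 = 12.47 J/(mol·K).
At constant V, T₂/T₁ = P₂/P₁ ⇒ ΔT = T₁(P₂/P₁ − 1) = 520·(208/143 − 1) = 236.4 K.
ΔU = (0.993)(12.47)(236.4) = 2927 J.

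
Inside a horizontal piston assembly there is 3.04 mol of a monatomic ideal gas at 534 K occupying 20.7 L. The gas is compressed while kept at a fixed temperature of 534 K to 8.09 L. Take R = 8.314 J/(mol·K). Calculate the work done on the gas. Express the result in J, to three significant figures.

W ≈ 12700 J

Isothermal: W = nRT ln(V₂/V₁).
W = (3.04)(8.314)(534) × ln(8.09/20.7)
  = 13497 × -0.9395
W_by_gas = -12680 J; work on gas = −W_by = 12680 J.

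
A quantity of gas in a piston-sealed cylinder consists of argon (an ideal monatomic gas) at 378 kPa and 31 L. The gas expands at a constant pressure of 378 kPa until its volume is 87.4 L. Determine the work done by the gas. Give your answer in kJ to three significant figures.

W ≈ 21.3 kJ

Isobaric: W = P ΔV.
W = (378 kPa)(87.4 − 31 L) = (378)(56.4) = 21319 J.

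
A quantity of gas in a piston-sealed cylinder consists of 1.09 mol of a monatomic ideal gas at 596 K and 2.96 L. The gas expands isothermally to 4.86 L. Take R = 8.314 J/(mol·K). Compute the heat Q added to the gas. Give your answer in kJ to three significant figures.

Isothermal ⇒ ΔU = 0, so Q = W = nRT ln(V₂/V₁).
Q = (1.09)(8.314)(596) ln(4.86/2.96) = 5401 × 0.4958 = 2678 J.

Q ≈ 2.68 kJ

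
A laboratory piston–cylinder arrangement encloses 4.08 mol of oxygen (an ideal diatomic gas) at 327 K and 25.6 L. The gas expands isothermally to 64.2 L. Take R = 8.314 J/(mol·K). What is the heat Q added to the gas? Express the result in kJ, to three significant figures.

Q ≈ 10.2 kJ

Isothermal ⇒ ΔU = 0, so Q = W = nRT ln(V₂/V₁).
Q = (4.08)(8.314)(327) ln(64.2/25.6) = 11092 × 0.9194 = 10198 J.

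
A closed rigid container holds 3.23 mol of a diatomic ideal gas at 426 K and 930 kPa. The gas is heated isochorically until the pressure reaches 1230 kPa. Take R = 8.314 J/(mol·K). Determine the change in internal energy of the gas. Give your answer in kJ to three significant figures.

ΔU ≈ 9.23 kJ

Constant volume ⇒ W = 0, so Q = ΔU = nCᵥΔT with Cᵥ = 5R/2 = 20.79 J/(mol·K).
At constant V, T₂/T₁ = P₂/P₁ ⇒ ΔT = T₁(P₂/P₁ − 1) = 426·(1230/930 − 1) = 137.4 K.
ΔU = (3.23)(20.79)(137.4) = 9226 J.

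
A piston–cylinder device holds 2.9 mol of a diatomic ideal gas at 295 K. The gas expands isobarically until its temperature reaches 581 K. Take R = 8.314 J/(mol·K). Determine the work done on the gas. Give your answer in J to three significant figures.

Isobaric: W = P ΔV = nR ΔT.
W = (2.9)(8.314)(581 − 295) = 6896 J.
Work on gas = −W_by = -6896 J.

W ≈ -6900 J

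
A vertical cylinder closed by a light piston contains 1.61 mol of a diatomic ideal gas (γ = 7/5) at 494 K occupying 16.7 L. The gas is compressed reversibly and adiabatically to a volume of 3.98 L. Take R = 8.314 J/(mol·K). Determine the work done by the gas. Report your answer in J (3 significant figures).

Adiabatic: TV^(γ−1) = const with γ = 7/5.
T₂ = T₁ (V₁/V₂)^(γ−1) = 494 × (16.7/3.98)^0.4 = 494 × 1.775 = 876.7 K.
W_by = nCᵥ(T₁ − T₂) = (1.61)(20.79)(494 − 876.7) = -12807 J.

W ≈ -12800 J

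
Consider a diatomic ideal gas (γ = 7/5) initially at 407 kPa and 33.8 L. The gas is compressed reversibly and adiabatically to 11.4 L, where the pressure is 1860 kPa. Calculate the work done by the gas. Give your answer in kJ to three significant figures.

W ≈ -18.6 kJ

Adiabatic: W = (P₁V₁ − P₂V₂)/(γ − 1) with γ = 7/5.
P₁V₁ = 13757 J, P₂V₂ = 21204 J.
W = (13757 − 21204) / 0.4 = -18619 J.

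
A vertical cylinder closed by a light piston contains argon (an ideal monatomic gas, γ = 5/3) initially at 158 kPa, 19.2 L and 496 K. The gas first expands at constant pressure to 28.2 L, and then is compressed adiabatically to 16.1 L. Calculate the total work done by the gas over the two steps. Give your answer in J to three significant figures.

Step 1 (isobaric): W = PΔV = (158 kPa)(28.2 − 19.2 L) = 1422 J.
After step 1: P = 158 kPa, V = 28.2 L, T = 728.5 K.
Step 2 (adiabatic): W = (P₁V₁ − P₂V₂)/(γ−1) = (4456 − 6474)/0.667 = -3028 J.
W_total = 1422 − 3028 = -1606 J.

W_total ≈ -1610 J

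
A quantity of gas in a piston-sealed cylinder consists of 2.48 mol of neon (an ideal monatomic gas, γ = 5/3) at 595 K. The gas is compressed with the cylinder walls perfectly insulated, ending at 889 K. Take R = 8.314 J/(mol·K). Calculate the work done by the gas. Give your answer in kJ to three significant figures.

Adiabatic ⇒ Q = 0, so W_by = −ΔU = nCᵥ(T₁ − T₂).
Cᵥ = 3R/2 = 12.47 J/(mol·K).
W = (2.48)(12.47)(595 − 889) = -9093 J.

W ≈ -9.09 kJ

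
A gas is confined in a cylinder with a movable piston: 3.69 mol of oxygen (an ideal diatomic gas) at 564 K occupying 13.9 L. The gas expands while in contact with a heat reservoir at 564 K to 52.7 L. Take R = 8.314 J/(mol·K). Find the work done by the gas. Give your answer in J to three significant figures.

W ≈ 23100 J

Isothermal: W = nRT ln(V₂/V₁).
W = (3.69)(8.314)(564) × ln(52.7/13.9)
  = 17303 × 1.333
W_by_gas = 23060 J.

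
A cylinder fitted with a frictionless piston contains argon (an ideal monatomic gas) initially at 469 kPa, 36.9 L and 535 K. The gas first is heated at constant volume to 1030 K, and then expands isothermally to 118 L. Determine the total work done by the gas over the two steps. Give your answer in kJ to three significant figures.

Step 1 (isochoric): W = 0 (constant volume).
After step 1: P = 902.9 kPa (V unchanged).
Step 2 (isothermal): W = P₁V₁ ln(V₂/V₁) = (33318) ln(118/36.9) = 38732 J.
W_total = 0 + 38732 = 38732 J.

W_total ≈ 38.7 kJ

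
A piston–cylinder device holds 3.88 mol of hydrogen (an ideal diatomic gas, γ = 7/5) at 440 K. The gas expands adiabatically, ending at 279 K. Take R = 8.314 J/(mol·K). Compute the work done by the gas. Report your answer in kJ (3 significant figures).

Adiabatic ⇒ Q = 0, so W_by = −ΔU = nCᵥ(T₁ − T₂).
Cᵥ = 5R/2 = 20.79 J/(mol·K).
W = (3.88)(20.79)(440 − 279) = 12984 J.

W ≈ 13.0 kJ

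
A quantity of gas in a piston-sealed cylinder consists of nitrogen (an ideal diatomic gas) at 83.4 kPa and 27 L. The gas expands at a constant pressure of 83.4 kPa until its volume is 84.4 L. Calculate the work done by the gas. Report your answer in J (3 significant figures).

Isobaric: W = P ΔV.
W = (83.4 kPa)(84.4 − 27 L) = (83.4)(57.4) = 4787 J.

W ≈ 4790 J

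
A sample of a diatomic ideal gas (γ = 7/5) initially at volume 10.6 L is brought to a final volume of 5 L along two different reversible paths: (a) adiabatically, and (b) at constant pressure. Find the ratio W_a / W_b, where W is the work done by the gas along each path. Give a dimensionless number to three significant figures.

Path (a) adiabatic: W = P₁V₁(1 − (V₁/V₂)^(γ−1))/(γ−1) → W_a/(P₁V₁) = -0.8766.
Path (b) isobaric: W = P₁(V₂ − V₁) → W_b/(P₁V₁) = -0.5283.
W_a / W_b = -0.8766 / -0.5283 = 1.659.

W_a / W_b ≈ 1.66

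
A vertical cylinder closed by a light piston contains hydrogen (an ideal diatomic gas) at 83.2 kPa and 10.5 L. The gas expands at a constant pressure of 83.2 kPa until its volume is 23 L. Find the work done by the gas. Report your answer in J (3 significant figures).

Isobaric: W = P ΔV.
W = (83.2 kPa)(23 − 10.5 L) = (83.2)(12.5) = 1040 J.

W ≈ 1040 J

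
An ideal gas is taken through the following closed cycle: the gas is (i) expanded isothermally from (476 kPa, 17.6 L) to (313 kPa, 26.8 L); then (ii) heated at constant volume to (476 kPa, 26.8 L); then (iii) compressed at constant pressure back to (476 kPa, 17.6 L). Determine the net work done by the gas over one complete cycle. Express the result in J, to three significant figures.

W_net ≈ -856 J

Leg (i): W = PᵢVᵢ ln(V_f/Vᵢ) = (8378) ln(26.8/17.6) = 3523 J.
Leg (ii): W = 0.
Leg (iii): W = PΔV = (476)(17.6 − 26.8) = -4379 J.
W_net = 3523 − 4379 = -856.4 J.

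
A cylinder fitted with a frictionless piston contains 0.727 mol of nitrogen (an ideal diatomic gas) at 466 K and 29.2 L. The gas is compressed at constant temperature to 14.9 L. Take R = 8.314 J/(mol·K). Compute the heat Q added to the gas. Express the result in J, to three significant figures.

Q ≈ -1900 J

Isothermal ⇒ ΔU = 0, so Q = W = nRT ln(V₂/V₁).
Q = (0.727)(8.314)(466) ln(14.9/29.2) = 2817 × -0.6728 = -1895 J.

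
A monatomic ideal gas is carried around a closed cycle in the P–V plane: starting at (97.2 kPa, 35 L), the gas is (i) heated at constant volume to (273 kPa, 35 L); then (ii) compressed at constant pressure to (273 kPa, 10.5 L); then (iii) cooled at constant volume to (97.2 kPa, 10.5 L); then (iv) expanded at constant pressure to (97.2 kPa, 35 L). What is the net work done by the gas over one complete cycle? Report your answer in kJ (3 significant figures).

Constant-volume legs do no work.
W(ii) = (273)(10.5 − 35) = -6688 J; W(iv) = (97.2)(35 − 10.5) = 2381 J.
W_net = -6688 + 2381 = -4307 J (the counter-clockwise enclosed area).

W_net ≈ -4.31 kJ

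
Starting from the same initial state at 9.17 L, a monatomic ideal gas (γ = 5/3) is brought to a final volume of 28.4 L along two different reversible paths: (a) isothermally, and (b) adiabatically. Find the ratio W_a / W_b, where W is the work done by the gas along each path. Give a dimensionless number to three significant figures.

W_a / W_b ≈ 1.42

Path (a) isothermal: W = P₁V₁ ln(V₂/V₁) → W_a/(P₁V₁) = 1.13.
Path (b) adiabatic: W = P₁V₁(1 − (V₁/V₂)^(γ−1))/(γ−1) → W_b/(P₁V₁) = 0.794.
W_a / W_b = 1.13 / 0.794 = 1.424.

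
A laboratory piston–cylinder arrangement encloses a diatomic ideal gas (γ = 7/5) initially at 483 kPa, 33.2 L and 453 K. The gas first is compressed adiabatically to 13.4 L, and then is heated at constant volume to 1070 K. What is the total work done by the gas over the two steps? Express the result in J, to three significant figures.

W_total ≈ -17500 J

Step 1 (adiabatic): W = (P₁V₁ − P₂V₂)/(γ−1) = (16036 − 23051)/0.4 = -17540 J.
Step 2 (isochoric): W = 0 (constant volume).
W_total = -17540 + 0 = -17540 J.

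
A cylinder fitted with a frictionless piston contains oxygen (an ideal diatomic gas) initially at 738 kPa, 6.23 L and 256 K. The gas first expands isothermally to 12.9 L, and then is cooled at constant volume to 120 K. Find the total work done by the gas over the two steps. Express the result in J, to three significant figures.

Step 1 (isothermal): W = P₁V₁ ln(V₂/V₁) = (4598) ln(12.9/6.23) = 3346 J.
Step 2 (isochoric): W = 0 (constant volume).
W_total = 3346 + 0 = 3346 J.

W_total ≈ 3350 J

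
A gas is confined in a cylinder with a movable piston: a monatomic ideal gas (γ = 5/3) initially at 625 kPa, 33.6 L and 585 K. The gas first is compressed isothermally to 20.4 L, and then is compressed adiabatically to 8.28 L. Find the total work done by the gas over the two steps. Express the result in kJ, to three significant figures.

W_total ≈ -36.4 kJ

Step 1 (isothermal): W = P₁V₁ ln(V₂/V₁) = (21000) ln(20.4/33.6) = -10479 J.
After step 1: P = 1029 kPa, V = 20.4 L, T = 585 K.
Step 2 (adiabatic): W = (P₁V₁ − P₂V₂)/(γ−1) = (21000 − 38308)/0.667 = -25962 J.
W_total = -10479 − 25962 = -36440 J.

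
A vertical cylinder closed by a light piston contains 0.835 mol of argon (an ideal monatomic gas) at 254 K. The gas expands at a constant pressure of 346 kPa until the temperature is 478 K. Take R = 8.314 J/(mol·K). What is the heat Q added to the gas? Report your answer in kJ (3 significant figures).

Isobaric: W = nRΔT = (0.835)(8.314)(224) = 1555 J.
ΔU = nCᵥΔT with Cᵥ = 3R/2: ΔU = (0.835)(12.47)(224) = 2333 J.
Q = ΔU + W = 2333 + 1555 = 3888 J.

Q ≈ 3.89 kJ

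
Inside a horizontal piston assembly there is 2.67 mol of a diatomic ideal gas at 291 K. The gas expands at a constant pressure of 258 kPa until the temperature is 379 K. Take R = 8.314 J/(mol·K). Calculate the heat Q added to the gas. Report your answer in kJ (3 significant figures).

Isobaric: W = nRΔT = (2.67)(8.314)(88) = 1953 J.
ΔU = nCᵥΔT with Cᵥ = 5R/2: ΔU = (2.67)(20.79)(88) = 4884 J.
Q = ΔU + W = 4884 + 1953 = 6837 J.

Q ≈ 6.84 kJ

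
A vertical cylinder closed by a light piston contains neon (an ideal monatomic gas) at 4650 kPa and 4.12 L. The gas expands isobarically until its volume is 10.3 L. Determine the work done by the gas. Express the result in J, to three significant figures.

W ≈ 28700 J

Isobaric: W = P ΔV.
W = (4650 kPa)(10.3 − 4.12 L) = (4650)(6.18) = 28737 J.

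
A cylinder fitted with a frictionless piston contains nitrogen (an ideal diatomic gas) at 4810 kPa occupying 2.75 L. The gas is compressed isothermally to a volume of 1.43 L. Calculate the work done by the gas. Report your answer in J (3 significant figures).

W ≈ -8650 J

Isothermal: W = nRT ln(V₂/V₁) = P₁V₁ ln(V₂/V₁).
P₁V₁ = (4810 kPa)(2.75 L) = 13228 J.
W = 13228 × ln(1.43/2.75) = 13228 × -0.6539
W_by_gas = -8650 J.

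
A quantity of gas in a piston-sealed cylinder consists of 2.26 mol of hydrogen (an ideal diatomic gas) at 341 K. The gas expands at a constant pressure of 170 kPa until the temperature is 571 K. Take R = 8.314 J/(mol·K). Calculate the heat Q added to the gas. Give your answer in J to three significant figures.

Isobaric: W = nRΔT = (2.26)(8.314)(230) = 4322 J.
ΔU = nCᵥΔT with Cᵥ = 5R/2: ΔU = (2.26)(20.79)(230) = 10804 J.
Q = ΔU + W = 10804 + 4322 = 15126 J.

Q ≈ 15100 J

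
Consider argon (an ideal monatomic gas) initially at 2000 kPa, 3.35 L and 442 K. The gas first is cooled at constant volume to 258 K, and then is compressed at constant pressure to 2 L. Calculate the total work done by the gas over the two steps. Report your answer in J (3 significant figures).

W_total ≈ -1580 J

Step 1 (isochoric): W = 0 (constant volume).
After step 1: P = 1167 kPa (V unchanged).
Step 2 (isobaric): W = PΔV = (1167 kPa)(2 − 3.35 L) = -1576 J.
W_total = 0 − 1576 = -1576 J.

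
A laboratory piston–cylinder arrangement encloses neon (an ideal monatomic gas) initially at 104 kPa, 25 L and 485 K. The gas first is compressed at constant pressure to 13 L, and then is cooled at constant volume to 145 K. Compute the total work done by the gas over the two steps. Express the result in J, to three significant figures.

Step 1 (isobaric): W = PΔV = (104 kPa)(13 − 25 L) = -1248 J.
Step 2 (isochoric): W = 0 (constant volume).
W_total = -1248 + 0 = -1248 J.

W_total ≈ -1250 J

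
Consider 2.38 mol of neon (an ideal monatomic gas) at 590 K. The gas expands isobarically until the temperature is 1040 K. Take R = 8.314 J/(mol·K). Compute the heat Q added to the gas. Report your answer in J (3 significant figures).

Q ≈ 22300 J

Isobaric: W = nRΔT = (2.38)(8.314)(450) = 8904 J.
ΔU = nCᵥΔT with Cᵥ = 3R/2: ΔU = (2.38)(12.47)(450) = 13356 J.
Q = ΔU + W = 13356 + 8904 = 22261 J.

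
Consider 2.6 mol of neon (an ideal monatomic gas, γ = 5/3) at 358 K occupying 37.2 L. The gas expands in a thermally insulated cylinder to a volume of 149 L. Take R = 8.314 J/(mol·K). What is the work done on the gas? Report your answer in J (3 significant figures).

W ≈ -7010 J

Adiabatic: TV^(γ−1) = const with γ = 5/3.
T₂ = T₁ (V₁/V₂)^(γ−1) = 358 × (37.2/149)^0.667 = 358 × 0.3965 = 141.9 K.
W_by = nCᵥ(T₁ − T₂) = (2.6)(12.47)(358 − 141.9) = 7005 J.
Work on gas = −W_by = -7005 J.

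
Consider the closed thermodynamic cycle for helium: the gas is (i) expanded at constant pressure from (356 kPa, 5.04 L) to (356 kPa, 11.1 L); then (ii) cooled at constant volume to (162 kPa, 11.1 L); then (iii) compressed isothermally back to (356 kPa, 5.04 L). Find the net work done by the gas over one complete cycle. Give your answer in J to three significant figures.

Leg (i): W = PΔV = (356)(11.1 − 5.04) = 2157 J.
Leg (ii): W = 0.
Leg (iii): W = PᵢVᵢ ln(V_f/Vᵢ) = (1798) ln(5.04/11.1) = -1420 J.
W_net = 2157 − 1420 = 737.6 J.

W_net ≈ 738 J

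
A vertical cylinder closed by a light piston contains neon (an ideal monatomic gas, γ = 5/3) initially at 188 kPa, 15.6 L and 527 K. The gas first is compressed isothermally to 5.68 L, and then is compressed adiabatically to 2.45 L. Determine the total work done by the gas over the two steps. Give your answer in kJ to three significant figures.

W_total ≈ -6.27 kJ

Step 1 (isothermal): W = P₁V₁ ln(V₂/V₁) = (2933) ln(5.68/15.6) = -2963 J.
After step 1: P = 516.3 kPa, V = 5.68 L, T = 527 K.
Step 2 (adiabatic): W = (P₁V₁ − P₂V₂)/(γ−1) = (2933 − 5137)/0.667 = -3307 J.
W_total = -2963 − 3307 = -6270 J.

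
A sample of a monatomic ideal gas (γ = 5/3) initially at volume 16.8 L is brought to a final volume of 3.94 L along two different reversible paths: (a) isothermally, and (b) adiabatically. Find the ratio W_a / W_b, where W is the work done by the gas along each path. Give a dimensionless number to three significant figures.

Path (a) isothermal: W = P₁V₁ ln(V₂/V₁) → W_a/(P₁V₁) = -1.45.
Path (b) adiabatic: W = P₁V₁(1 − (V₁/V₂)^(γ−1))/(γ−1) → W_b/(P₁V₁) = -2.444.
W_a / W_b = -1.45 / -2.444 = 0.5933.

W_a / W_b ≈ 0.593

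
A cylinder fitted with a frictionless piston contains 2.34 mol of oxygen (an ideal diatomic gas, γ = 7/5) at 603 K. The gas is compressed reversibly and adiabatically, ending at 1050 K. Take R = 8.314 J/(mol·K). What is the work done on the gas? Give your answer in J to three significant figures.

W ≈ 21700 J

Adiabatic ⇒ Q = 0, so W_by = −ΔU = nCᵥ(T₁ − T₂).
Cᵥ = 5R/2 = 20.79 J/(mol·K).
W = (2.34)(20.79)(603 − 1050) = -21741 J.
Work on gas = −W_by = 21741 J.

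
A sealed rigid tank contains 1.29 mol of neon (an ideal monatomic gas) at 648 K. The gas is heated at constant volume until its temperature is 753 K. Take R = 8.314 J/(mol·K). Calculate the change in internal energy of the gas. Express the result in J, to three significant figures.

ΔU ≈ 1690 J

Constant volume ⇒ W = 0, so Q = ΔU = nCᵥΔT with Cᵥ = 3R/2 = 12.47 J/(mol·K).
ΔU = (1.29)(12.47)(753 − 648) = 1689 J.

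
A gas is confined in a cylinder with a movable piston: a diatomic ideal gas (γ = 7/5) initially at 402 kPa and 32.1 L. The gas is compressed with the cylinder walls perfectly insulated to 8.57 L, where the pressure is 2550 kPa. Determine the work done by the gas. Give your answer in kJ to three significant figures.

W ≈ -22.4 kJ

Adiabatic: W = (P₁V₁ − P₂V₂)/(γ − 1) with γ = 7/5.
P₁V₁ = 12904 J, P₂V₂ = 21854 J.
W = (12904 − 21854) / 0.4 = -22373 J.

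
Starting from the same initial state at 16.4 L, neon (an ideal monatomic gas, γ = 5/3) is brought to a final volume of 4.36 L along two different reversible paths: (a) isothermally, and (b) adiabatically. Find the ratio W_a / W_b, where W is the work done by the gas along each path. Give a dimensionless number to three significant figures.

Path (a) isothermal: W = P₁V₁ ln(V₂/V₁) → W_a/(P₁V₁) = -1.325.
Path (b) adiabatic: W = P₁V₁(1 − (V₁/V₂)^(γ−1))/(γ−1) → W_b/(P₁V₁) = -2.128.
W_a / W_b = -1.325 / -2.128 = 0.6226.

W_a / W_b ≈ 0.623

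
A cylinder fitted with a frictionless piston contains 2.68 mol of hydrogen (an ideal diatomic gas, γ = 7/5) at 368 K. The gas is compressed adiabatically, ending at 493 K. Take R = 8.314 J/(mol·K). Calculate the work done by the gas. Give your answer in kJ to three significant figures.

Adiabatic ⇒ Q = 0, so W_by = −ΔU = nCᵥ(T₁ − T₂).
Cᵥ = 5R/2 = 20.79 J/(mol·K).
W = (2.68)(20.79)(368 − 493) = -6963 J.

W ≈ -6.96 kJ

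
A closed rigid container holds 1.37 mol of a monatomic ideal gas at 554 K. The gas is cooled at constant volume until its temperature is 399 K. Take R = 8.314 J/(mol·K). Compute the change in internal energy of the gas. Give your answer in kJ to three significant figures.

Constant volume ⇒ W = 0, so Q = ΔU = nCᵥΔT with Cᵥ = 3R/2 = 12.47 J/(mol·K).
ΔU = (1.37)(12.47)(399 − 554) = -2648 J.

ΔU ≈ -2.65 kJ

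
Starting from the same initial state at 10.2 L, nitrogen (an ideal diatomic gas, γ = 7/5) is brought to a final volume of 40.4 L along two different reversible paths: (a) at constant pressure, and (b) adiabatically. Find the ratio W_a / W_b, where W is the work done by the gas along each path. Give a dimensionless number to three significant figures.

Path (a) isobaric: W = P₁(V₂ − V₁) → W_a/(P₁V₁) = 2.961.
Path (b) adiabatic: W = P₁V₁(1 − (V₁/V₂)^(γ−1))/(γ−1) → W_b/(P₁V₁) = 1.058.
W_a / W_b = 2.961 / 1.058 = 2.797.

W_a / W_b ≈ 2.80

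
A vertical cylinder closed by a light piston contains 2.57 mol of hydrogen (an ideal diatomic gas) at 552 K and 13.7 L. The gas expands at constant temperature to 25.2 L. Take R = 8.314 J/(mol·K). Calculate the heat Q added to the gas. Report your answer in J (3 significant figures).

Isothermal ⇒ ΔU = 0, so Q = W = nRT ln(V₂/V₁).
Q = (2.57)(8.314)(552) ln(25.2/13.7) = 11795 × 0.6094 = 7188 J.

Q ≈ 7190 J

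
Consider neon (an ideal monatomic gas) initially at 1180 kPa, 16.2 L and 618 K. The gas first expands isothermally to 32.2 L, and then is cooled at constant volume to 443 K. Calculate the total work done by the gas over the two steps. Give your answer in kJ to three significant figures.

Step 1 (isothermal): W = P₁V₁ ln(V₂/V₁) = (19116) ln(32.2/16.2) = 13132 J.
Step 2 (isochoric): W = 0 (constant volume).
W_total = 13132 + 0 = 13132 J.

W_total ≈ 13.1 kJ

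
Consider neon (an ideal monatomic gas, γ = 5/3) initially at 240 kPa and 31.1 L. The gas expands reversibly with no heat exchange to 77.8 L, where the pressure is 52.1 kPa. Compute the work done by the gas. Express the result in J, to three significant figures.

Adiabatic: W = (P₁V₁ − P₂V₂)/(γ − 1) with γ = 5/3.
P₁V₁ = 7464 J, P₂V₂ = 4053 J.
W = (7464 − 4053) / 0.6667 = 5116 J.

W ≈ 5120 J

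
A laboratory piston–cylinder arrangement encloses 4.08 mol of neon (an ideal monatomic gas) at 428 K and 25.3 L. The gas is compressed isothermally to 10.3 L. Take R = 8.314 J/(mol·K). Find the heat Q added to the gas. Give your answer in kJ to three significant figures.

Q ≈ -13.0 kJ

Isothermal ⇒ ΔU = 0, so Q = W = nRT ln(V₂/V₁).
Q = (4.08)(8.314)(428) ln(10.3/25.3) = 14518 × -0.8987 = -13047 J.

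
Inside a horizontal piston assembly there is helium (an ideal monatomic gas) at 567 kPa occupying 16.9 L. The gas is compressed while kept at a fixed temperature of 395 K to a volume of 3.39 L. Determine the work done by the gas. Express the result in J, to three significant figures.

Isothermal: W = nRT ln(V₂/V₁) = P₁V₁ ln(V₂/V₁).
P₁V₁ = (567 kPa)(16.9 L) = 9582 J.
W = 9582 × ln(3.39/16.9) = 9582 × -1.606
W_by_gas = -15394 J.

W ≈ -15400 J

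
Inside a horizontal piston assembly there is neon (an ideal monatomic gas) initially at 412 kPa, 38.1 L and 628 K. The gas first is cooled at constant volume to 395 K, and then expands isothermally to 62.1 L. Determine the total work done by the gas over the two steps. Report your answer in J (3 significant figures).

Step 1 (isochoric): W = 0 (constant volume).
After step 1: P = 259.1 kPa (V unchanged).
Step 2 (isothermal): W = P₁V₁ ln(V₂/V₁) = (9873) ln(62.1/38.1) = 4823 J.
W_total = 0 + 4823 = 4823 J.

W_total ≈ 4820 J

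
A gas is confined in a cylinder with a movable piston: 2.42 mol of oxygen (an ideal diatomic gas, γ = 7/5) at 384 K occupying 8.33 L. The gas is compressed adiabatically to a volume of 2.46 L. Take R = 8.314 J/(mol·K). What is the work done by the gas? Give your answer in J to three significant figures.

Adiabatic: TV^(γ−1) = const with γ = 7/5.
T₂ = T₁ (V₁/V₂)^(γ−1) = 384 × (8.33/2.46)^0.4 = 384 × 1.629 = 625.5 K.
W_by = nCᵥ(T₁ − T₂) = (2.42)(20.79)(384 − 625.5) = -12146 J.

W ≈ -12100 J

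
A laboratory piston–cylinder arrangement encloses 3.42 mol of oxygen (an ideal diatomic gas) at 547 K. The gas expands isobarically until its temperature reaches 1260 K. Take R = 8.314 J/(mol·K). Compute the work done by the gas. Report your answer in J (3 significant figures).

W ≈ 20300 J

Isobaric: W = P ΔV = nR ΔT.
W = (3.42)(8.314)(1260 − 547) = 20273 J.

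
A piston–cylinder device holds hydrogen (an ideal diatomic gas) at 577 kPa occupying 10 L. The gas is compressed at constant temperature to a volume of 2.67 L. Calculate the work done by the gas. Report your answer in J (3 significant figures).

W ≈ -7620 J

Isothermal: W = nRT ln(V₂/V₁) = P₁V₁ ln(V₂/V₁).
P₁V₁ = (577 kPa)(10 L) = 5770 J.
W = 5770 × ln(2.67/10) = 5770 × -1.321
W_by_gas = -7619 J.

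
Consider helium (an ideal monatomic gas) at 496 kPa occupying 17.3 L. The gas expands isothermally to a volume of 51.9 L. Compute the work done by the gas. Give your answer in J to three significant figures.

W ≈ 9430 J

Isothermal: W = nRT ln(V₂/V₁) = P₁V₁ ln(V₂/V₁).
P₁V₁ = (496 kPa)(17.3 L) = 8581 J.
W = 8581 × ln(51.9/17.3) = 8581 × 1.099
W_by_gas = 9427 J.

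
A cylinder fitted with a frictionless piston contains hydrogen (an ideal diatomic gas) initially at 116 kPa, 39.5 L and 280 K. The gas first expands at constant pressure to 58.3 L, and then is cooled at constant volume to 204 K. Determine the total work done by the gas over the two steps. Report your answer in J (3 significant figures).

W_total ≈ 2180 J

Step 1 (isobaric): W = PΔV = (116 kPa)(58.3 − 39.5 L) = 2181 J.
Step 2 (isochoric): W = 0 (constant volume).
W_total = 2181 + 0 = 2181 J.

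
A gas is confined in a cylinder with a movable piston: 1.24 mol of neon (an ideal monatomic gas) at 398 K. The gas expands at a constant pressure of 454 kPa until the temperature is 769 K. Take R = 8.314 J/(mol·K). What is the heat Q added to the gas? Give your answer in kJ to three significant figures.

Isobaric: W = nRΔT = (1.24)(8.314)(371) = 3825 J.
ΔU = nCᵥΔT with Cᵥ = 3R/2: ΔU = (1.24)(12.47)(371) = 5737 J.
Q = ΔU + W = 5737 + 3825 = 9562 J.

Q ≈ 9.56 kJ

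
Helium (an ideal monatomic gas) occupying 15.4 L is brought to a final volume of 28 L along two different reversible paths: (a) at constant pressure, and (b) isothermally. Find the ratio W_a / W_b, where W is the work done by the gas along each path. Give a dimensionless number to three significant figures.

W_a / W_b ≈ 1.37

Path (a) isobaric: W = P₁(V₂ − V₁) → W_a/(P₁V₁) = 0.8182.
Path (b) isothermal: W = P₁V₁ ln(V₂/V₁) → W_b/(P₁V₁) = 0.5978.
W_a / W_b = 0.8182 / 0.5978 = 1.369.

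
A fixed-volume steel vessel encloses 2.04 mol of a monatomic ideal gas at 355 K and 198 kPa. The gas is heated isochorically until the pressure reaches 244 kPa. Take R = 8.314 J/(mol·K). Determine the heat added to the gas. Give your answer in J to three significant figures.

Q ≈ 2100 J

Constant volume ⇒ W = 0, so Q = ΔU = nCᵥΔT with Cᵥ = 3R/2 = 12.47 J/(mol·K).
At constant V, T₂/T₁ = P₂/P₁ ⇒ ΔT = T₁(P₂/P₁ − 1) = 355·(244/198 − 1) = 82.47 K.
ΔU = (2.04)(12.47)(82.47) = 2098 J.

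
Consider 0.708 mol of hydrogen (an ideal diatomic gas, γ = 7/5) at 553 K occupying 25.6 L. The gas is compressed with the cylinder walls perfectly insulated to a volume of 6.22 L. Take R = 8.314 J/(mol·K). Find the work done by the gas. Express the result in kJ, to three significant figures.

W ≈ -6.19 kJ

Adiabatic: TV^(γ−1) = const with γ = 7/5.
T₂ = T₁ (V₁/V₂)^(γ−1) = 553 × (25.6/6.22)^0.4 = 553 × 1.761 = 973.9 K.
W_by = nCᵥ(T₁ − T₂) = (0.708)(20.79)(553 − 973.9) = -6194 J.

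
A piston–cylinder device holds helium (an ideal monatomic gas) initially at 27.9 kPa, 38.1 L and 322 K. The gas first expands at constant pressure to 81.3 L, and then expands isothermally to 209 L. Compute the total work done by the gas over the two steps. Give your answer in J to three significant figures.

W_total ≈ 3350 J

Step 1 (isobaric): W = PΔV = (27.9 kPa)(81.3 − 38.1 L) = 1205 J.
After step 1: P = 27.9 kPa, V = 81.3 L, T = 687.1 K.
Step 2 (isothermal): W = P₁V₁ ln(V₂/V₁) = (2268) ln(209/81.3) = 2142 J.
W_total = 1205 + 2142 = 3347 J.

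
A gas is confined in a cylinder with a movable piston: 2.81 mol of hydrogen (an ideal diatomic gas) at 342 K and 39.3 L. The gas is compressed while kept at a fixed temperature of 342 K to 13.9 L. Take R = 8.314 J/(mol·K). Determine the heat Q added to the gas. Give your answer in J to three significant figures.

Q ≈ -8300 J

Isothermal ⇒ ΔU = 0, so Q = W = nRT ln(V₂/V₁).
Q = (2.81)(8.314)(342) ln(13.9/39.3) = 7990 × -1.039 = -8304 J.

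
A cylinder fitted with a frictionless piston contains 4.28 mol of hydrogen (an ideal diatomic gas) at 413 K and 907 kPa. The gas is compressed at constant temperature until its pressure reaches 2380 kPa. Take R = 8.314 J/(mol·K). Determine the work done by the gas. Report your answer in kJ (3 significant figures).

Isothermal process: W = nRT ln(V₂/V₁) = nRT ln(P₁/P₂).
W = (4.28)(8.314)(413) × ln(907/2380)
  = 14696 × ln(0.3811) = 14696 × -0.9647
W_by_gas = -14178 J.

W ≈ -14.2 kJ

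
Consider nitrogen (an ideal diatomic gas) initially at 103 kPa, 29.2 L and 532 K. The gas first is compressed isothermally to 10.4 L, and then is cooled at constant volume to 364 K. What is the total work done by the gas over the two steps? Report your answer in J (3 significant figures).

Step 1 (isothermal): W = P₁V₁ ln(V₂/V₁) = (3008) ln(10.4/29.2) = -3105 J.
Step 2 (isochoric): W = 0 (constant volume).
W_total = -3105 + 0 = -3105 J.

W_total ≈ -3100 J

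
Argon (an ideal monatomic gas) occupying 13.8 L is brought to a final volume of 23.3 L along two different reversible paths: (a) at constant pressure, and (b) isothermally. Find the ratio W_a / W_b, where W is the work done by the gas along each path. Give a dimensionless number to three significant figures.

W_a / W_b ≈ 1.31

Path (a) isobaric: W = P₁(V₂ − V₁) → W_a/(P₁V₁) = 0.6884.
Path (b) isothermal: W = P₁V₁ ln(V₂/V₁) → W_b/(P₁V₁) = 0.5238.
W_a / W_b = 0.6884 / 0.5238 = 1.314.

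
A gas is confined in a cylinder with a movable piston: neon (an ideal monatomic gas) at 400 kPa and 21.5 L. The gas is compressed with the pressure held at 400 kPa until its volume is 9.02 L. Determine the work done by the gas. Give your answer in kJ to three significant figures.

W ≈ -4.99 kJ

Isobaric: W = P ΔV.
W = (400 kPa)(9.02 − 21.5 L) = (400)(-12.48) = -4992 J.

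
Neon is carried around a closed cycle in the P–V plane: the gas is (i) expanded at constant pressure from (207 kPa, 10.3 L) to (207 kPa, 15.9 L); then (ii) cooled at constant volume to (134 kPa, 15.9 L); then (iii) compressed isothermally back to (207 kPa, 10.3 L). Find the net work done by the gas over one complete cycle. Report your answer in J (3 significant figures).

Leg (i): W = PΔV = (207)(15.9 − 10.3) = 1159 J.
Leg (ii): W = 0.
Leg (iii): W = PᵢVᵢ ln(V_f/Vᵢ) = (2131) ln(10.3/15.9) = -925.1 J.
W_net = 1159 − 925.1 = 234.1 J.

W_net ≈ 234 J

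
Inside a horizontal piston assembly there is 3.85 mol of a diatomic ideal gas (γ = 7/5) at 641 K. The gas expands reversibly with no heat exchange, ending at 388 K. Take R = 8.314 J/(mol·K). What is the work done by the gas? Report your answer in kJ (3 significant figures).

W ≈ 20.2 kJ

Adiabatic ⇒ Q = 0, so W_by = −ΔU = nCᵥ(T₁ − T₂).
Cᵥ = 5R/2 = 20.79 J/(mol·K).
W = (3.85)(20.79)(641 − 388) = 20246 J.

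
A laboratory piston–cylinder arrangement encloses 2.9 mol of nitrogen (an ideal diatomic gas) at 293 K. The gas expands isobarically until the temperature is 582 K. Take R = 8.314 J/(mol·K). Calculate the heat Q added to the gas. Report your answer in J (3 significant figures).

Q ≈ 24400 J

Isobaric: W = nRΔT = (2.9)(8.314)(289) = 6968 J.
ΔU = nCᵥΔT with Cᵥ = 5R/2: ΔU = (2.9)(20.79)(289) = 17420 J.
Q = ΔU + W = 17420 + 6968 = 24388 J.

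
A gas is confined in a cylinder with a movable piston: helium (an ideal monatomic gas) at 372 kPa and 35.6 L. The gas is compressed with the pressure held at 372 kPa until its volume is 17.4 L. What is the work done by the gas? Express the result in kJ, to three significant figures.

Isobaric: W = P ΔV.
W = (372 kPa)(17.4 − 35.6 L) = (372)(-18.2) = -6770 J.

W ≈ -6.77 kJ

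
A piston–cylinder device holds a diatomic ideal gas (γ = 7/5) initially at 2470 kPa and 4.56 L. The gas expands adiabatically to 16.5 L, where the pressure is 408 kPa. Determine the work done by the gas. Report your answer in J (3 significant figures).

Adiabatic: W = (P₁V₁ − P₂V₂)/(γ − 1) with γ = 7/5.
P₁V₁ = 11263 J, P₂V₂ = 6732 J.
W = (11263 − 6732) / 0.4 = 11328 J.

W ≈ 11300 J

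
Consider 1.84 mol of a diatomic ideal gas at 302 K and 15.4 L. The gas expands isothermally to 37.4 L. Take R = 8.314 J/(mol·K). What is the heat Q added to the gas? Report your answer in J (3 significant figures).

Isothermal ⇒ ΔU = 0, so Q = W = nRT ln(V₂/V₁).
Q = (1.84)(8.314)(302) ln(37.4/15.4) = 4620 × 0.8873 = 4099 J.

Q ≈ 4100 J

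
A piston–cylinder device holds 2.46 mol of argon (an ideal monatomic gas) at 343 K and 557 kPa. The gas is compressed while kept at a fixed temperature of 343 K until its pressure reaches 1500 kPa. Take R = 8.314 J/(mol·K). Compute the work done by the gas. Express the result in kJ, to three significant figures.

W ≈ -6.95 kJ

Isothermal process: W = nRT ln(V₂/V₁) = nRT ln(P₁/P₂).
W = (2.46)(8.314)(343) × ln(557/1500)
  = 7015 × ln(0.3713) = 7015 × -0.9907
W_by_gas = -6950 J.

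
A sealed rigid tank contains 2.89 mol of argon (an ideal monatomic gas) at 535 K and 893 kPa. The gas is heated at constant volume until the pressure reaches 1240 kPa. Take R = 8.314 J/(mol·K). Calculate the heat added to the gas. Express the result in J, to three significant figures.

Q ≈ 7490 J

Constant volume ⇒ W = 0, so Q = ΔU = nCᵥΔT with Cᵥ = 3R/2 = 12.47 J/(mol·K).
At constant V, T₂/T₁ = P₂/P₁ ⇒ ΔT = T₁(P₂/P₁ − 1) = 535·(1240/893 − 1) = 207.9 K.
ΔU = (2.89)(12.47)(207.9) = 7493 J.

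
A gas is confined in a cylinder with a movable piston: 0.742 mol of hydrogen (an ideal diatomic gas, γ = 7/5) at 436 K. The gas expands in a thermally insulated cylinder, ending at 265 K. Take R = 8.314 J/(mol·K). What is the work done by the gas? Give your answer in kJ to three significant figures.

W ≈ 2.64 kJ

Adiabatic ⇒ Q = 0, so W_by = −ΔU = nCᵥ(T₁ − T₂).
Cᵥ = 5R/2 = 20.79 J/(mol·K).
W = (0.742)(20.79)(436 − 265) = 2637 J.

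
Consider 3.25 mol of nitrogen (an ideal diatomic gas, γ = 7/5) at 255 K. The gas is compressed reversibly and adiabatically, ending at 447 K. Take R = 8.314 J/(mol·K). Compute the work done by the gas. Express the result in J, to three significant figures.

Adiabatic ⇒ Q = 0, so W_by = −ΔU = nCᵥ(T₁ − T₂).
Cᵥ = 5R/2 = 20.79 J/(mol·K).
W = (3.25)(20.79)(255 − 447) = -12970 J.

W ≈ -13000 J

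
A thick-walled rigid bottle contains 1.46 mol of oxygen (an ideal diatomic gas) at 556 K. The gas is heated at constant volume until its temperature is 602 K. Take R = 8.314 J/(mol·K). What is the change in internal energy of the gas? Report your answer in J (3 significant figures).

Constant volume ⇒ W = 0, so Q = ΔU = nCᵥΔT with Cᵥ = 5R/2 = 20.79 J/(mol·K).
ΔU = (1.46)(20.79)(602 − 556) = 1396 J.

ΔU ≈ 1400 J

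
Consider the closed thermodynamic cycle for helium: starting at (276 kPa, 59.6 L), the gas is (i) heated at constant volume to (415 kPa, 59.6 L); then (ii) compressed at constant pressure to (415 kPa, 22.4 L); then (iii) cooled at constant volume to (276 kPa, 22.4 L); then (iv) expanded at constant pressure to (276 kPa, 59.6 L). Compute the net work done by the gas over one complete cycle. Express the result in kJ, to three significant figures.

W_net ≈ -5.17 kJ

Constant-volume legs do no work.
W(ii) = (415)(22.4 − 59.6) = -15438 J; W(iv) = (276)(59.6 − 22.4) = 10267 J.
W_net = -15438 + 10267 = -5171 J (the counter-clockwise enclosed area).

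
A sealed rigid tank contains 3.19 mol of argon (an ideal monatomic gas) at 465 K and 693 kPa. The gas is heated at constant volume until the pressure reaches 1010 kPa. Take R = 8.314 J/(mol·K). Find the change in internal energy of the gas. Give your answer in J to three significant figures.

Constant volume ⇒ W = 0, so Q = ΔU = nCᵥΔT with Cᵥ = 3R/2 = 12.47 J/(mol·K).
At constant V, T₂/T₁ = P₂/P₁ ⇒ ΔT = T₁(P₂/P₁ − 1) = 465·(1010/693 − 1) = 212.7 K.
ΔU = (3.19)(12.47)(212.7) = 8462 J.

ΔU ≈ 8460 J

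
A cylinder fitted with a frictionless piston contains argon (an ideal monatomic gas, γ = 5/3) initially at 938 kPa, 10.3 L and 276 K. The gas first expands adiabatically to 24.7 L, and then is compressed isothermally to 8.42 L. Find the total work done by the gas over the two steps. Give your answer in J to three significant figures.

W_total ≈ 600 J

Step 1 (adiabatic): W = (P₁V₁ − P₂V₂)/(γ−1) = (9661 − 5393)/0.667 = 6403 J.
After step 1: P = 218.3 kPa, V = 24.7 L, T = 154.1 K.
Step 2 (isothermal): W = P₁V₁ ln(V₂/V₁) = (5393) ln(8.42/24.7) = -5804 J.
W_total = 6403 − 5804 = 599.7 J.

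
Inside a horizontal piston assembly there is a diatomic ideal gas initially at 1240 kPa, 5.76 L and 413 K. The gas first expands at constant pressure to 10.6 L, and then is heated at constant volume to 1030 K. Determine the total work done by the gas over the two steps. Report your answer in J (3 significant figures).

Step 1 (isobaric): W = PΔV = (1240 kPa)(10.6 − 5.76 L) = 6002 J.
Step 2 (isochoric): W = 0 (constant volume).
W_total = 6002 + 0 = 6002 J.

W_total ≈ 6000 J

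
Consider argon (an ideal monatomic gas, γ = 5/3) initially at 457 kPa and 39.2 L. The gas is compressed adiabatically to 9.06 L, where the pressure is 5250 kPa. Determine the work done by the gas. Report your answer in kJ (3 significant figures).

W ≈ -44.5 kJ

Adiabatic: W = (P₁V₁ − P₂V₂)/(γ − 1) with γ = 5/3.
P₁V₁ = 17914 J, P₂V₂ = 47565 J.
W = (17914 − 47565) / 0.6667 = -44476 J.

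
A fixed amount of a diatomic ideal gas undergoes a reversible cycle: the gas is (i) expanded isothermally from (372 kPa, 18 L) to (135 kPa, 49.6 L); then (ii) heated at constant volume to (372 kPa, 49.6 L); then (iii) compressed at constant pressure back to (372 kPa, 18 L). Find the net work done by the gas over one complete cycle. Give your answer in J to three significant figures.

Leg (i): W = PᵢVᵢ ln(V_f/Vᵢ) = (6696) ln(49.6/18) = 6787 J.
Leg (ii): W = 0.
Leg (iii): W = PΔV = (372)(18 − 49.6) = -11755 J.
W_net = 6787 − 11755 = -4968 J.

W_net ≈ -4970 J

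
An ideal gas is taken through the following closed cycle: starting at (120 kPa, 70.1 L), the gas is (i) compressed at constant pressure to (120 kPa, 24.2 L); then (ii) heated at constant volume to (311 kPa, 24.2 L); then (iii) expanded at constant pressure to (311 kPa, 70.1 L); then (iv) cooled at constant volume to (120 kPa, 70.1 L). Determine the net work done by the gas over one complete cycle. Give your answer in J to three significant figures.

W_net ≈ 8770 J

Constant-volume legs do no work.
W(i) = (120)(24.2 − 70.1) = -5508 J; W(iii) = (311)(70.1 − 24.2) = 14275 J.
W_net = -5508 + 14275 = 8767 J (the clockwise enclosed area).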